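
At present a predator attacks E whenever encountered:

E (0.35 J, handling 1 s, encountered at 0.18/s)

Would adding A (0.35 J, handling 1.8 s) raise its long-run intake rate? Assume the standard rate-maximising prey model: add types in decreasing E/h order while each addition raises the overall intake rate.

Intake rate on the current diet: R = (0.18×0.35) / (1 + 0.18×1) = 0.063/1.18 = 0.05339 J/s.
A: E/h = 0.35/1.8 = 0.1944 J/s.
0.1944 > 0.05339, so adding A raises the average — include it.

Yes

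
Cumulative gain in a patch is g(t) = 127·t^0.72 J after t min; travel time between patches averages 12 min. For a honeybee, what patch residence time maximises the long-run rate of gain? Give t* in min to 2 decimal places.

30.86 min

Maximise g(t)/(T+t): set derivative to zero → g'(t)(T+t) = g(t).
g'(t) = 0.72·127·t^-0.28. Setting 0.72·127·t^-0.28 = 127·t^0.72/(12+t) gives 0.72(12+t) = t, so 0.28·t = 0.72×12.
t* = 0.72×12/0.28 = 30.86 min.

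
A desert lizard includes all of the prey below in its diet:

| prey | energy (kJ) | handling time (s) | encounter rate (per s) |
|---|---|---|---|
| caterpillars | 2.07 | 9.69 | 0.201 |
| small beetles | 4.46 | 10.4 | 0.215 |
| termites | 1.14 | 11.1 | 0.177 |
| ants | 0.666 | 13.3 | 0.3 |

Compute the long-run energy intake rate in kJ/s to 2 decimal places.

Energy encountered per unit search time: 0.201×2.07 + 0.215×4.46 + 0.177×1.14 + 0.3×0.666 = 1.777 kJ/s.
Handling time per unit search time: 0.201×9.69 + 0.215×10.4 + 0.177×11.1 + 0.3×13.3 = 10.14.
Rate = 1.777/(1 + 10.14) = 0.1595 kJ/s.

0.16 kJ/s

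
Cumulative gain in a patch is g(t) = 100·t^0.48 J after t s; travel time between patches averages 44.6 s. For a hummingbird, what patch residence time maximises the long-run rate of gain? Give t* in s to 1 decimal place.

By the marginal value theorem, leave when the instantaneous gain rate g'(t) equals the habitat-wide average g(t)/(T + t).
g'(t) = 0.48·100·t^-0.52. Setting 0.48·100·t^-0.52 = 100·t^0.48/(44.6+t) gives 0.48(44.6+t) = t, so 0.52·t = 0.48×44.6.
t* = 0.48×44.6/0.52 = 41.17 s.

41.2 s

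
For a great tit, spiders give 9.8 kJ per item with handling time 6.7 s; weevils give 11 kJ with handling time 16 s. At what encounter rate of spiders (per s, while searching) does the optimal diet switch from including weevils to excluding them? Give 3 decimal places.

0.132 per s

At the threshold, the rate on spiders alone equals the profitability of weevils: λ·9.8/(1 + λ·6.7) = 11/16 = 0.6875.
Rearranging, λ(9.8 − 0.6875×6.7) = 0.6875, so λ = 0.6875/5.194 = 0.1324 per s.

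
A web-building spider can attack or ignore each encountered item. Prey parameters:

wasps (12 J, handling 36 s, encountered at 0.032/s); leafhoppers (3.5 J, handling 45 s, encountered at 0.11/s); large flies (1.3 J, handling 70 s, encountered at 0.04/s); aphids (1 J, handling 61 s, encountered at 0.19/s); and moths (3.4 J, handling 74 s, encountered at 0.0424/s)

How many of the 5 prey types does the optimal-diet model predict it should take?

Rank by E/h (J/s): wasps 0.333, leafhoppers 0.0778, moths 0.0459, large flies 0.0186, aphids 0.0164. Include each in turn until the next type's E/h falls below the running intake rate.
Rate on top 1: 0.1784. leafhoppers: 0.0778 < 0.1784 → exclude; stop.
Optimal diet: wasps — 1 of 5 types.

1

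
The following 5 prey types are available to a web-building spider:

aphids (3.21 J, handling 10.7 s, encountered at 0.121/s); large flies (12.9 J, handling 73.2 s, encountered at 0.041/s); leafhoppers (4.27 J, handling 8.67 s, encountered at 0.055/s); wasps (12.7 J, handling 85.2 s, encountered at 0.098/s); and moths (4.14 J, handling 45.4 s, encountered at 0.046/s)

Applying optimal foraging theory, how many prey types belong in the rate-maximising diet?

2

Rank by E/h (J/s): leafhoppers 0.493, aphids 0.3, large flies 0.176, wasps 0.149, moths 0.0912. Include each in turn until the next type's E/h falls below the running intake rate.
Rate on top 1: 0.159. aphids: 0.3 > 0.159 → include.
Rate on top 2: 0.2249. large flies: 0.176 < 0.2249 → exclude; stop.
Optimal diet: leafhoppers, aphids — 2 of 5 types.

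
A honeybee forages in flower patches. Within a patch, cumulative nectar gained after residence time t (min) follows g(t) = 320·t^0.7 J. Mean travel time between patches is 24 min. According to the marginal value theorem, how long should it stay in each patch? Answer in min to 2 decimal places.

56.00 min

Maximise g(t)/(T+t): set derivative to zero → g'(t)(T+t) = g(t).
g'(t) = 0.7·320·t^-0.3. Setting 0.7·320·t^-0.3 = 320·t^0.7/(24+t) gives 0.7(24+t) = t, so 0.30·t = 0.7×24.
t* = 0.7×24/0.30 = 56 min.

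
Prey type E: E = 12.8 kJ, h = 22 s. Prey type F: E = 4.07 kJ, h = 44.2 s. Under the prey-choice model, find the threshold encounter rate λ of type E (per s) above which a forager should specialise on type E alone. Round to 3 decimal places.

The zero-one rule: include type F iff E₂/h₂ > λE₁/(1+λh₁). Equality gives the switch point.
λE₁h₂ = E₂ + λE₂h₁ ⇒ λ = E₂/(E₁h₂ − E₂h₁) = 4.07/(565.8 − 89.54) = 0.008546 per s.

0.009 per s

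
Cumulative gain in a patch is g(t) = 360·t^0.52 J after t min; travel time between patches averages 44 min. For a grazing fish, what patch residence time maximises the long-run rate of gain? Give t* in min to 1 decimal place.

47.7 min

Maximise g(t)/(T+t): set derivative to zero → g'(t)(T+t) = g(t).
g'(t) = 0.52·360·t^-0.48. Setting 0.52·360·t^-0.48 = 360·t^0.52/(44+t) gives 0.52(44+t) = t, so 0.48·t = 0.52×44.
t* = 0.52×44/0.48 = 47.67 min.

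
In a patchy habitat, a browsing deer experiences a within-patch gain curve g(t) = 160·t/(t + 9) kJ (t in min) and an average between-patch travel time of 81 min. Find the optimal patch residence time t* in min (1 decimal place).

27.0 min

By the marginal value theorem, leave when the instantaneous gain rate g'(t) equals the habitat-wide average g(t)/(T + t).
g'(t) = 160·9/(t + 9)². Setting 160·9/(t+9)² = 160t/[(t+9)(81+t)] gives 9(81+t) = t(t+9), so t² = 9×81 = 729.
t* = √729 = 27 min.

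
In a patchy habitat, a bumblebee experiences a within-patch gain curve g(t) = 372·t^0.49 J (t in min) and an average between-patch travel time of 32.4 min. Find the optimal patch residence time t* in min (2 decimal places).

31.13 min

Maximise g(t)/(T+t): set derivative to zero → g'(t)(T+t) = g(t).
g'(t) = 0.49·372·t^-0.51. Setting 0.49·372·t^-0.51 = 372·t^0.49/(32.4+t) gives 0.49(32.4+t) = t, so 0.51·t = 0.49×32.4.
t* = 0.49×32.4/0.51 = 31.13 min.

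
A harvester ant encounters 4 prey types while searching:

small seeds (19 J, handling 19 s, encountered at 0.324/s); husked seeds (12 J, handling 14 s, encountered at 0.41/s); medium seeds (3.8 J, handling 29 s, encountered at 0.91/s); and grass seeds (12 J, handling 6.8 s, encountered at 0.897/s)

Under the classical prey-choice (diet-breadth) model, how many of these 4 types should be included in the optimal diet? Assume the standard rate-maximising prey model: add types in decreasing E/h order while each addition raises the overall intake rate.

1

Rank by E/h (J/s): grass seeds 1.76, small seeds 1, husked seeds 0.857, medium seeds 0.131. Include each in turn until the next type's E/h falls below the running intake rate.
Rate on top 1: 1.516. small seeds: 1 < 1.516 → exclude; stop.
Optimal diet: grass seeds — 1 of 4 types.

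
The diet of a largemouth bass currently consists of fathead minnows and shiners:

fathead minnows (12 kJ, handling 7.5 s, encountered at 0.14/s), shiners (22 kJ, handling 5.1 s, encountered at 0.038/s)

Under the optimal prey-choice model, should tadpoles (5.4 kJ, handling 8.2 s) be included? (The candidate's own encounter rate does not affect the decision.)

Intake rate on the current diet: R = (0.14×12 + 0.038×22) / (1 + 0.14×7.5 + 0.038×5.1) = 2.516/2.244 = 1.121 kJ/s.
Profitability of tadpoles: 5.4/8.2 = 0.6585 kJ/s.
0.6585 < 1.121, so adding tadpoles would lower the average — exclude it.

No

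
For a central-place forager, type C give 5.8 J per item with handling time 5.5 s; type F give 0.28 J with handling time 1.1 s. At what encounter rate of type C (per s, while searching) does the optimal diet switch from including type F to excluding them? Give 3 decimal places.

0.058 per s

At the threshold, the rate on type C alone equals the profitability of type F: λ·5.8/(1 + λ·5.5) = 0.28/1.1 = 0.2545.
Rearranging, λ(5.8 − 0.2545×5.5) = 0.2545, so λ = 0.2545/4.4 = 0.05785 per s.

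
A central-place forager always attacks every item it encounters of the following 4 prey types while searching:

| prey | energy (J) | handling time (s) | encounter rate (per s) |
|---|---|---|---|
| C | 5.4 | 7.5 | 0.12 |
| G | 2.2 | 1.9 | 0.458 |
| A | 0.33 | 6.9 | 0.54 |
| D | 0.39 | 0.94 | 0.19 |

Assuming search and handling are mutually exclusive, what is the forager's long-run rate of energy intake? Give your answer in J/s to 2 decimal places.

R = Σλ_iE_i / (1 + Σλ_ih_i)
Numerator: 0.12×5.4 + 0.458×2.2 + 0.54×0.33 + 0.19×0.39 = 1.908
Denominator: 1 + 0.12×7.5 + 0.458×1.9 + 0.54×6.9 + 0.19×0.94 = 6.675
R = 1.908/6.675 = 0.2858 J/s

0.29 J/s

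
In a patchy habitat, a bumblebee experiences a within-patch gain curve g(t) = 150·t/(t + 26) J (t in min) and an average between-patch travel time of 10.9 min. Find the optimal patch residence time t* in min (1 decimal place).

16.8 min

By the marginal value theorem, leave when the instantaneous gain rate g'(t) equals the habitat-wide average g(t)/(T + t).
g'(t) = 150·26/(t + 26)². Setting 150·26/(t+26)² = 150t/[(t+26)(10.9+t)] gives 26(10.9+t) = t(t+26), so t² = 26×10.9 = 283.4.
t* = √283.4 = 16.83 min.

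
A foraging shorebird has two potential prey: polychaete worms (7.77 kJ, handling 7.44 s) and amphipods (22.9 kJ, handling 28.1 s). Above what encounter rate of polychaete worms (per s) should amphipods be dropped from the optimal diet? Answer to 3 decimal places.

The zero-one rule: include amphipods iff E₂/h₂ > λE₁/(1+λh₁). Equality gives the switch point.
λE₁h₂ = E₂ + λE₂h₁ ⇒ λ = E₂/(E₁h₂ − E₂h₁) = 22.9/(218.3 − 170.4) = 0.4775 per s.

0.477 per s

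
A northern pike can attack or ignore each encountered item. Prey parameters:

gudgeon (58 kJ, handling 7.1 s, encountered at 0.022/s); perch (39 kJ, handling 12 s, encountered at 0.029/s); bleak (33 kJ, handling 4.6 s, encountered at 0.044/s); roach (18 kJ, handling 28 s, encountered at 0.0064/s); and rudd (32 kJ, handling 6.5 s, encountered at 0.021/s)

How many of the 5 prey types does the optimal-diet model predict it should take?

4

Rank by E/h (kJ/s): gudgeon 8.17, bleak 7.17, rudd 4.92, perch 3.25, roach 0.643. Include each in turn until the next type's E/h falls below the running intake rate.
Rate on top 1: 1.104. bleak: 7.17 > 1.104 → include.
Rate on top 2: 2.008. rudd: 4.92 > 2.008 → include.
Rate on top 3: 2.274. perch: 3.25 > 2.274 → include.
Rate on top 4: 2.458. roach: 0.643 < 2.458 → exclude; stop.
Optimal diet: gudgeon, bleak, rudd, perch — 4 of 5 types.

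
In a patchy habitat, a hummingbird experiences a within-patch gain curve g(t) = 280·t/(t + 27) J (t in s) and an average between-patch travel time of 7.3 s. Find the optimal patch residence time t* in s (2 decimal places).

Maximise g(t)/(T+t): set derivative to zero → g'(t)(T+t) = g(t).
g'(t) = 280·27/(t + 27)². Setting 280·27/(t+27)² = 280t/[(t+27)(7.3+t)] gives 27(7.3+t) = t(t+27), so t² = 27×7.3 = 197.1.
t* = √197.1 = 14.04 s.

14.04 s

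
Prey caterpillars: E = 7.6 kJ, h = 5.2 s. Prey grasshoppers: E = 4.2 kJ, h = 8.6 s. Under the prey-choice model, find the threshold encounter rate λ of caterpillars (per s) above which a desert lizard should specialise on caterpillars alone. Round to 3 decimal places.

Drop grasshoppers once their profitability E₂/h₂ falls below the rate achievable on caterpillars alone: E₂/h₂ = λE₁/(1 + λh₁).
Solve for λ: λE₁h₂ = E₂(1 + λh₁) → λ(E₁h₂ − E₂h₁) = E₂ → λ = E₂/(E₁h₂ − E₂h₁).
λ = 4.2/(7.6×8.6 − 4.2×5.2) = 4.2/43.52 = 0.09651 per s.

0.097 per s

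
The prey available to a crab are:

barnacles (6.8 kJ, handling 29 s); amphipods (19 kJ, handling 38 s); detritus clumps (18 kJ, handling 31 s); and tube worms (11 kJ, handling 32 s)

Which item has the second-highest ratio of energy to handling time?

In descending order of E/h:
detritus clumps: 18/31 = 0.581 kJ/s
amphipods: 19/38 = 0.5 kJ/s
tube worms: 11/32 = 0.344 kJ/s
barnacles: 6.8/29 = 0.234 kJ/s

amphipods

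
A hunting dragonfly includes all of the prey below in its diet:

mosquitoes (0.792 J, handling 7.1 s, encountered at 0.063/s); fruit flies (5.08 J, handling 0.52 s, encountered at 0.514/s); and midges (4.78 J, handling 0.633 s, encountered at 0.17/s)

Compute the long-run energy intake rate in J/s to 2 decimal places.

R = (0.063×0.792 + 0.514×5.08 + 0.17×4.78) / (1 + 0.063×7.1 + 0.514×0.52 + 0.17×0.633) = 3.474/1.822 = 1.906 J/s.

1.91 J/s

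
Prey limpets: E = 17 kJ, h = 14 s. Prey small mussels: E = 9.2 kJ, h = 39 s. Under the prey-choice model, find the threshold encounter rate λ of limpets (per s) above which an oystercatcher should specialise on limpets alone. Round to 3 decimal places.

At the threshold, the rate on limpets alone equals the profitability of small mussels: λ·17/(1 + λ·14) = 9.2/39 = 0.2359.
Rearranging, λ(17 − 0.2359×14) = 0.2359, so λ = 0.2359/13.7 = 0.01722 per s.

0.017 per s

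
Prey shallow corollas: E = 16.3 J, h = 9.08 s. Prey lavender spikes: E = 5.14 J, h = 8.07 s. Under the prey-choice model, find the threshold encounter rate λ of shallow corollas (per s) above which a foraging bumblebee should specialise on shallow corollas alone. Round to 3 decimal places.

0.061 per s

Drop lavender spikes once their profitability E₂/h₂ falls below the rate achievable on shallow corollas alone: E₂/h₂ = λE₁/(1 + λh₁).
Solve for λ: λE₁h₂ = E₂(1 + λh₁) → λ(E₁h₂ − E₂h₁) = E₂ → λ = E₂/(E₁h₂ − E₂h₁).
λ = 5.14/(16.3×8.07 − 5.14×9.08) = 5.14/84.87 = 0.06056 per s.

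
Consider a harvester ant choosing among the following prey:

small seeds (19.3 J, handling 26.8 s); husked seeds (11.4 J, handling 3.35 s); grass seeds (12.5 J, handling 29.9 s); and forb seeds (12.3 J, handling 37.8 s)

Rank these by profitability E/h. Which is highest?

husked seeds

In descending order of E/h:
husked seeds: 11.4/3.35 = 3.4 J/s
small seeds: 19.3/26.8 = 0.72 J/s
grass seeds: 12.5/29.9 = 0.418 J/s
forb seeds: 12.3/37.8 = 0.325 J/s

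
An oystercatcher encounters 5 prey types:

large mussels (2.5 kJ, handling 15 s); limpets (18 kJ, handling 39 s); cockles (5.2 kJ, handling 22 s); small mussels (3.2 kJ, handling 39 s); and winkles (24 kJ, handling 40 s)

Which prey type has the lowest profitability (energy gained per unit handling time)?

small mussels

Profitability E/h (kJ/s): large mussels = 2.5/15 = 0.167, limpets = 18/39 = 0.462, cockles = 5.2/22 = 0.236, small mussels = 3.2/39 = 0.0821, winkles = 24/40 = 0.6.
Ranked: winkles > limpets > cockles > large mussels > small mussels.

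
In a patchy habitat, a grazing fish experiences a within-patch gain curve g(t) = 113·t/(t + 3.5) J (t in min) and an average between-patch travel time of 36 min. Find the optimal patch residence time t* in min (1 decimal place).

11.2 min

By the marginal value theorem, leave when the instantaneous gain rate g'(t) equals the habitat-wide average g(t)/(T + t).
g'(t) = 113·3.5/(t + 3.5)². Setting 113·3.5/(t+3.5)² = 113t/[(t+3.5)(36+t)] gives 3.5(36+t) = t(t+3.5), so t² = 3.5×36 = 126.
t* = √126 = 11.22 min.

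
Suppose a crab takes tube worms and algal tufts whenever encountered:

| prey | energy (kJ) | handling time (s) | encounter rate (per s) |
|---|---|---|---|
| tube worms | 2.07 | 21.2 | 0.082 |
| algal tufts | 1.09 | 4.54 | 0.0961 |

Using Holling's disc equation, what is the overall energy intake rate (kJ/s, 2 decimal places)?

0.09 kJ/s

R = Σλ_iE_i / (1 + Σλ_ih_i)
Numerator: 0.082×2.07 + 0.0961×1.09 = 0.2745
Denominator: 1 + 0.082×21.2 + 0.0961×4.54 = 3.175
R = 0.2745/3.175 = 0.08646 kJ/s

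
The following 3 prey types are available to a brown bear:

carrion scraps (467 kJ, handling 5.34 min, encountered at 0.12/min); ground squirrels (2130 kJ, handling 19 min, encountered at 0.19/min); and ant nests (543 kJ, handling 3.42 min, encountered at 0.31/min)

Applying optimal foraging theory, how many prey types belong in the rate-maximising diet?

2

E/h in descending order: ant nests 159, ground squirrels 112, carrion scraps 87.5 kJ/min. The optimal diet is the largest prefix of this list for which every included type satisfies E_i/h_i > R on the types above it.
Rate on top 1: 81.71. ground squirrels: 112 > 81.71 → include.
Rate on top 2: 101.1. carrion scraps: 87.5 < 101.1 → exclude; stop.
Optimal diet: ant nests, ground squirrels — 2 of 3 types.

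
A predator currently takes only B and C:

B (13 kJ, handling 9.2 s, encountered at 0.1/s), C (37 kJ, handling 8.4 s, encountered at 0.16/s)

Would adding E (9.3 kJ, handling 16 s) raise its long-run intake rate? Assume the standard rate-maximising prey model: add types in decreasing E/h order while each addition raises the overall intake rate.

Current rate: (0.1×13 + 0.16×37)/(1 + 0.1×9.2 + 0.16×8.4) = 2.212 kJ/s.
E: E/h = 9.3/16 = 0.5813 kJ/s.
0.5813 < 2.212, so adding E would lower the average — exclude it.

No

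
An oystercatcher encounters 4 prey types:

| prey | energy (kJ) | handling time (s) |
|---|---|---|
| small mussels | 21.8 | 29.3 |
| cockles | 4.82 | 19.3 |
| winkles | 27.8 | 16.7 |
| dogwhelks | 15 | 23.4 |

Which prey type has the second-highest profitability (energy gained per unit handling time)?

Profitability E/h (kJ/s): small mussels = 21.8/29.3 = 0.744, cockles = 4.82/19.3 = 0.25, winkles = 27.8/16.7 = 1.66, dogwhelks = 15/23.4 = 0.641.
Ranked: winkles > small mussels > dogwhelks > cockles.

small mussels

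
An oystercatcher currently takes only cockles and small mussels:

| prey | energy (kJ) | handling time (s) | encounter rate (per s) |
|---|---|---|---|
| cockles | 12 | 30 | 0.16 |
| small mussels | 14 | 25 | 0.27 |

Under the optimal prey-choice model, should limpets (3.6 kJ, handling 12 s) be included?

Current rate: (0.16×12 + 0.27×14)/(1 + 0.16×30 + 0.27×25) = 0.4542 kJ/s.
limpets: E/h = 3.6/12 = 0.3 kJ/s.
Since 0.3 < R, time spent handling limpets is better spent searching.

No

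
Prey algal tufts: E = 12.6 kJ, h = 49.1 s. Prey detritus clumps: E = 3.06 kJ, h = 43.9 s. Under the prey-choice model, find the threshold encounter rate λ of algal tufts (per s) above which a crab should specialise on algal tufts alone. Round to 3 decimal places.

0.008 per s

Drop detritus clumps once their profitability E₂/h₂ falls below the rate achievable on algal tufts alone: E₂/h₂ = λE₁/(1 + λh₁).
Solve for λ: λE₁h₂ = E₂(1 + λh₁) → λ(E₁h₂ − E₂h₁) = E₂ → λ = E₂/(E₁h₂ − E₂h₁).
λ = 3.06/(12.6×43.9 − 3.06×49.1) = 3.06/402.9 = 0.007595 per s.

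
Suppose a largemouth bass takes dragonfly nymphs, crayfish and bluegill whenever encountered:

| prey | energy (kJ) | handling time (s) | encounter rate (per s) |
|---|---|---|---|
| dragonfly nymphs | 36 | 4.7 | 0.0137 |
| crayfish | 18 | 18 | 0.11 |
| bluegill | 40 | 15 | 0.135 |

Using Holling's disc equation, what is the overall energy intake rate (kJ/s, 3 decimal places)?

1.553 kJ/s

R = (0.0137×36 + 0.11×18 + 0.135×40) / (1 + 0.0137×4.7 + 0.11×18 + 0.135×15) = 7.873/5.069 = 1.553 kJ/s.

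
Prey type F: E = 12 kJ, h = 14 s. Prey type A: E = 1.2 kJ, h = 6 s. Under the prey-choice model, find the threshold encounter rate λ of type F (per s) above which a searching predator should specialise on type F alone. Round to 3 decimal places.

The zero-one rule: include type A iff E₂/h₂ > λE₁/(1+λh₁). Equality gives the switch point.
λE₁h₂ = E₂ + λE₂h₁ ⇒ λ = E₂/(E₁h₂ − E₂h₁) = 1.2/(72 − 16.8) = 0.02174 per s.

0.022 per s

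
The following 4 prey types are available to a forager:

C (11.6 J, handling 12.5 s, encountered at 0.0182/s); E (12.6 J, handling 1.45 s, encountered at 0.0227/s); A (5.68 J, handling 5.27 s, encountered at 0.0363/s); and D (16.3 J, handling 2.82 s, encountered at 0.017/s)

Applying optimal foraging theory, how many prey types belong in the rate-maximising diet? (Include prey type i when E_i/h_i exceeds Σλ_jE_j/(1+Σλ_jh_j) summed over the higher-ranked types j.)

4

Profitabilities (E/h, J/s): E 8.69, D 5.78, A 1.08, C 0.928. Add prey in this order while the next type's profitability exceeds the intake rate on those already taken.
Rate on top 1: 0.2769. D: 5.78 > 0.2769 → include.
Rate on top 2: 0.521. A: 1.08 > 0.521 → include.
Rate on top 3: 0.6047. C: 0.928 > 0.6047 → include.
Optimal diet: E, D, A, C — 4 of 4 types.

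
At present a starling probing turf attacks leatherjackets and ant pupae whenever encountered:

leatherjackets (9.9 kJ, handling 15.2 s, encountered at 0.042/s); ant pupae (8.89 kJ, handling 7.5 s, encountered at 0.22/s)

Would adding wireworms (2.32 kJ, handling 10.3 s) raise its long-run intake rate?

No

Intake rate on the current diet: R = (0.042×9.9 + 0.22×8.89) / (1 + 0.042×15.2 + 0.22×7.5) = 2.372/3.288 = 0.7212 kJ/s.
Profitability of wireworms: 2.32/10.3 = 0.2252 kJ/s.
Since 0.2252 < R, time spent handling wireworms is better spent searching.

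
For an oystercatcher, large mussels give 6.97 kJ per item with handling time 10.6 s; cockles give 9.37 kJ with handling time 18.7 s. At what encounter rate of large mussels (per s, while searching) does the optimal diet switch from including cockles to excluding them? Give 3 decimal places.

The zero-one rule: include cockles iff E₂/h₂ > λE₁/(1+λh₁). Equality gives the switch point.
λE₁h₂ = E₂ + λE₂h₁ ⇒ λ = E₂/(E₁h₂ − E₂h₁) = 9.37/(130.3 − 99.32) = 0.3021 per s.

0.302 per s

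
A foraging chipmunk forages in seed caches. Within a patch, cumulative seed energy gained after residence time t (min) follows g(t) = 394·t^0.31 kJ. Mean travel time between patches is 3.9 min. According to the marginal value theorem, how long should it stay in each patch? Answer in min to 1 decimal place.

1.8 min

Optimal t* satisfies g'(t*) = g(t*)/(T + t*).
g'(t) = 0.31·394·t^-0.69. Setting 0.31·394·t^-0.69 = 394·t^0.31/(3.9+t) gives 0.31(3.9+t) = t, so 0.69·t = 0.31×3.9.
t* = 0.31×3.9/0.69 = 1.752 min.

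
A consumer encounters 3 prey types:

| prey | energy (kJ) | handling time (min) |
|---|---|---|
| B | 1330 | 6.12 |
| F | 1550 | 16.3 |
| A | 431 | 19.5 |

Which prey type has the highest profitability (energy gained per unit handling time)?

B

Profitability E/h (kJ/min): B = 1330/6.12 = 217, F = 1550/16.3 = 95.1, A = 431/19.5 = 22.1.
Ranked: B > F > A.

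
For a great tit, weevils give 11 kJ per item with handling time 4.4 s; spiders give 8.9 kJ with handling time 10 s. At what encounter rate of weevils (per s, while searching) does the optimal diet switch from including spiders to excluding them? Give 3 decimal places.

Drop spiders once their profitability E₂/h₂ falls below the rate achievable on weevils alone: E₂/h₂ = λE₁/(1 + λh₁).
Solve for λ: λE₁h₂ = E₂(1 + λh₁) → λ(E₁h₂ − E₂h₁) = E₂ → λ = E₂/(E₁h₂ − E₂h₁).
λ = 8.9/(11×10 − 8.9×4.4) = 8.9/70.84 = 0.1256 per s.

0.126 per s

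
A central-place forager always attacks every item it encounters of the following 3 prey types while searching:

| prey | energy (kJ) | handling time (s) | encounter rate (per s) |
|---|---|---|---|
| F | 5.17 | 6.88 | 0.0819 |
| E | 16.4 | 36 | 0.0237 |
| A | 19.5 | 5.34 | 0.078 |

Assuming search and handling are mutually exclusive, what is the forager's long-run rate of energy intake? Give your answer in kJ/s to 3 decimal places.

0.823 kJ/s

R = Σλ_iE_i / (1 + Σλ_ih_i)
Numerator: 0.0819×5.17 + 0.0237×16.4 + 0.078×19.5 = 2.333
Denominator: 1 + 0.0819×6.88 + 0.0237×36 + 0.078×5.34 = 2.833
R = 2.333/2.833 = 0.8235 kJ/s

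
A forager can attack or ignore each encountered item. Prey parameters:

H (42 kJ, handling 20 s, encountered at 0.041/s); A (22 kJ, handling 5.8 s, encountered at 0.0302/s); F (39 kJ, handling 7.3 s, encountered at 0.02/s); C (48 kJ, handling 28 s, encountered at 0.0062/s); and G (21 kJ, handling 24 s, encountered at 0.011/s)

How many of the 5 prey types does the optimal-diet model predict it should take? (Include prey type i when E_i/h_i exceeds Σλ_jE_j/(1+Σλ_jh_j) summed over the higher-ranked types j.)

4

Profitabilities (E/h, kJ/s): F 5.34, A 3.79, H 2.1, C 1.71, G 0.875. Add prey in this order while the next type's profitability exceeds the intake rate on those already taken.
Rate on top 1: 0.6806. A: 3.79 > 0.6806 → include.
Rate on top 2: 1.093. H: 2.1 > 1.093 → include.
Rate on top 3: 1.479. C: 1.71 > 1.479 → include.
Rate on top 4: 1.496. G: 0.875 < 1.496 → exclude; stop.
Optimal diet: F, A, H, C — 4 of 5 types.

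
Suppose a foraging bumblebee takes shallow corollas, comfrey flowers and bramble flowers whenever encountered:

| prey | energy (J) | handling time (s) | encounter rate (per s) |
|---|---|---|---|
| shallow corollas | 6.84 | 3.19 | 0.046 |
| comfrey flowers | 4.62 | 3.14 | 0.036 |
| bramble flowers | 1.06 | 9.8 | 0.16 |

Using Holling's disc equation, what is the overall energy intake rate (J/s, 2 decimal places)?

0.23 J/s

R = (0.046×6.84 + 0.036×4.62 + 0.16×1.06) / (1 + 0.046×3.19 + 0.036×3.14 + 0.16×9.8) = 0.6506/2.828 = 0.2301 J/s.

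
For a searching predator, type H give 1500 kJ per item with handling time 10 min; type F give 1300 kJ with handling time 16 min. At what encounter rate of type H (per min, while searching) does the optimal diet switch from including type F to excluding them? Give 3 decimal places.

0.118 per min

Drop type F once their profitability E₂/h₂ falls below the rate achievable on type H alone: E₂/h₂ = λE₁/(1 + λh₁).
Solve for λ: λE₁h₂ = E₂(1 + λh₁) → λ(E₁h₂ − E₂h₁) = E₂ → λ = E₂/(E₁h₂ − E₂h₁).
λ = 1300/(1500×16 − 1300×10) = 1300/1.1e+04 = 0.1182 per min.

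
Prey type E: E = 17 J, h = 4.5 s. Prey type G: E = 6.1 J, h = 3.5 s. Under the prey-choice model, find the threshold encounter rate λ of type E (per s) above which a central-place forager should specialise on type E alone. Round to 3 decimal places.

0.190 per s

The zero-one rule: include type G iff E₂/h₂ > λE₁/(1+λh₁). Equality gives the switch point.
λE₁h₂ = E₂ + λE₂h₁ ⇒ λ = E₂/(E₁h₂ − E₂h₁) = 6.1/(59.5 − 27.45) = 0.1903 per s.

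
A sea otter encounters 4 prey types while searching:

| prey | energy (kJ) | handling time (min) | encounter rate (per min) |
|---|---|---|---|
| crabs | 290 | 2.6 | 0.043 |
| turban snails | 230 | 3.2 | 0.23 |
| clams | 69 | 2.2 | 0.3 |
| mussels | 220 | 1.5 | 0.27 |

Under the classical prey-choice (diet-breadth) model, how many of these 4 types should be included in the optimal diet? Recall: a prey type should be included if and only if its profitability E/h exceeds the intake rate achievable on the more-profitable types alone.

Profitabilities (E/h, kJ/min): mussels 147, crabs 112, turban snails 71.9, clams 31.4. Add prey in this order while the next type's profitability exceeds the intake rate on those already taken.
Rate on top 1: 42.28. crabs: 112 > 42.28 → include.
Rate on top 2: 47.38. turban snails: 71.9 > 47.38 → include.
Rate on top 3: 55.38. clams: 31.4 < 55.38 → exclude; stop.
Optimal diet: mussels, crabs, turban snails — 3 of 4 types.

3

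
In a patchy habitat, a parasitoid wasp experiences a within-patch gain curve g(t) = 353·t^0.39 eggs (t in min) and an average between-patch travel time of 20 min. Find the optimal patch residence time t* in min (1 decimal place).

12.8 min

By the marginal value theorem, leave when the instantaneous gain rate g'(t) equals the habitat-wide average g(t)/(T + t).
g'(t) = 0.39·353·t^-0.61. Setting 0.39·353·t^-0.61 = 353·t^0.39/(20+t) gives 0.39(20+t) = t, so 0.61·t = 0.39×20.
t* = 0.39×20/0.61 = 12.79 min.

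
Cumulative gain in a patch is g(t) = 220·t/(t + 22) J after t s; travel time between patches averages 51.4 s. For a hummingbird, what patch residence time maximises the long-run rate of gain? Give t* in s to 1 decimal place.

Optimal t* satisfies g'(t*) = g(t*)/(T + t*).
g'(t) = 220·22/(t + 22)². Setting 220·22/(t+22)² = 220t/[(t+22)(51.4+t)] gives 22(51.4+t) = t(t+22), so t² = 22×51.4 = 1131.
t* = √1131 = 33.63 s.

33.6 s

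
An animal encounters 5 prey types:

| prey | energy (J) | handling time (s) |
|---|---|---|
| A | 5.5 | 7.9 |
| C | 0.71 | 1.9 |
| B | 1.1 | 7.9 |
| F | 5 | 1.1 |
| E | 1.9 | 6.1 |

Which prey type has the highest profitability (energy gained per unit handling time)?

Profitability E/h (J/s): A = 5.5/7.9 = 0.696, C = 0.71/1.9 = 0.374, B = 1.1/7.9 = 0.139, F = 5/1.1 = 4.55, E = 1.9/6.1 = 0.311.
Ranked: F > A > C > E > B.

F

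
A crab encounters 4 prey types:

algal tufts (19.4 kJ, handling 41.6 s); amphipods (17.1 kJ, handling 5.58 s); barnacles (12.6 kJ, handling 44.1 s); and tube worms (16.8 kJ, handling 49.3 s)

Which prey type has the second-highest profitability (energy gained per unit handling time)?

Profitability E/h (kJ/s): algal tufts = 19.4/41.6 = 0.466, amphipods = 17.1/5.58 = 3.06, barnacles = 12.6/44.1 = 0.286, tube worms = 16.8/49.3 = 0.341.
Ranked: amphipods > algal tufts > tube worms > barnacles.

algal tufts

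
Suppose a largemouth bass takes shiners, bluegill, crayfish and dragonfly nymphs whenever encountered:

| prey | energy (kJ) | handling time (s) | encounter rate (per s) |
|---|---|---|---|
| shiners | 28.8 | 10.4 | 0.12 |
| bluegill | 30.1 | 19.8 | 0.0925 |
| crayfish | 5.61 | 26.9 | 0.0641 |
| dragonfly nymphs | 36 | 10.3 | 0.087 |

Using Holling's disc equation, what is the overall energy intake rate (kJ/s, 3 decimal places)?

Energy encountered per unit search time: 0.12×28.8 + 0.0925×30.1 + 0.0641×5.61 + 0.087×36 = 9.732 kJ/s.
Handling time per unit search time: 0.12×10.4 + 0.0925×19.8 + 0.0641×26.9 + 0.087×10.3 = 5.7.
Rate = 9.732/(1 + 5.7) = 1.453 kJ/s.

1.453 kJ/s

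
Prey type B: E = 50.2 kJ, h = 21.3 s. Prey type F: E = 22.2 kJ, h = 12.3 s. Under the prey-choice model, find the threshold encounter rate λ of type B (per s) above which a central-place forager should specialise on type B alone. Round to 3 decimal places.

0.154 per s

Drop type F once their profitability E₂/h₂ falls below the rate achievable on type B alone: E₂/h₂ = λE₁/(1 + λh₁).
Solve for λ: λE₁h₂ = E₂(1 + λh₁) → λ(E₁h₂ − E₂h₁) = E₂ → λ = E₂/(E₁h₂ − E₂h₁).
λ = 22.2/(50.2×12.3 − 22.2×21.3) = 22.2/144.6 = 0.1535 per s.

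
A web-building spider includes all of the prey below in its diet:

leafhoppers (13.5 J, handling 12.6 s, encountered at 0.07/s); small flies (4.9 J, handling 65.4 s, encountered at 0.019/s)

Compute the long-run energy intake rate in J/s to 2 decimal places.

R = (0.07×13.5 + 0.019×4.9) / (1 + 0.07×12.6 + 0.019×65.4) = 1.038/3.125 = 0.3322 J/s.

0.33 J/s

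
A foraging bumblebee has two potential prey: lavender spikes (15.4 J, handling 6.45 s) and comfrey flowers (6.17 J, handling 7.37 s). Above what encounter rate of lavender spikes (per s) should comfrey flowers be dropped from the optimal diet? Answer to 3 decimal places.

The zero-one rule: include comfrey flowers iff E₂/h₂ > λE₁/(1+λh₁). Equality gives the switch point.
λE₁h₂ = E₂ + λE₂h₁ ⇒ λ = E₂/(E₁h₂ − E₂h₁) = 6.17/(113.5 − 39.8) = 0.08372 per s.

0.084 per s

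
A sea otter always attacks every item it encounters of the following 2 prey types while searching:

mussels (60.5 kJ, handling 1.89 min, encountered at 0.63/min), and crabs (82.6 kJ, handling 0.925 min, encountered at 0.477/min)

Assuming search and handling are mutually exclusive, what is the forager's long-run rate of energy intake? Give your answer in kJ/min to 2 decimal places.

Energy encountered per unit search time: 0.63×60.5 + 0.477×82.6 = 77.52 kJ/min.
Handling time per unit search time: 0.63×1.89 + 0.477×0.925 = 1.632.
Rate = 77.52/(1 + 1.632) = 29.45 kJ/min.

29.45 kJ/min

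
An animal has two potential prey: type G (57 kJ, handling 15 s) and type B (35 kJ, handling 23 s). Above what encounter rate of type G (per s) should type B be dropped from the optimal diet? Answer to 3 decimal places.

0.045 per s

The zero-one rule: include type B iff E₂/h₂ > λE₁/(1+λh₁). Equality gives the switch point.
λE₁h₂ = E₂ + λE₂h₁ ⇒ λ = E₂/(E₁h₂ − E₂h₁) = 35/(1311 − 525) = 0.04453 per s.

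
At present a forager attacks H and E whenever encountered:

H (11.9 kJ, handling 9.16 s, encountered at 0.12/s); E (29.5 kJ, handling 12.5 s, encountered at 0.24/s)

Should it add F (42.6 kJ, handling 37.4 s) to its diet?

Intake rate on the current diet: R = (0.12×11.9 + 0.24×29.5) / (1 + 0.12×9.16 + 0.24×12.5) = 8.508/5.099 = 1.668 kJ/s.
Profitability of F: 42.6/37.4 = 1.139 kJ/s.
1.139 < 1.668, so adding F would lower the average — exclude it.

No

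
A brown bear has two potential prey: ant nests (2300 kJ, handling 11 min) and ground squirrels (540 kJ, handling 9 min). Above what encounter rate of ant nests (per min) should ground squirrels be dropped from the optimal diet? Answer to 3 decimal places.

0.037 per min

At the threshold, the rate on ant nests alone equals the profitability of ground squirrels: λ·2300/(1 + λ·11) = 540/9 = 60.
Rearranging, λ(2300 − 60×11) = 60, so λ = 60/1640 = 0.03659 per min.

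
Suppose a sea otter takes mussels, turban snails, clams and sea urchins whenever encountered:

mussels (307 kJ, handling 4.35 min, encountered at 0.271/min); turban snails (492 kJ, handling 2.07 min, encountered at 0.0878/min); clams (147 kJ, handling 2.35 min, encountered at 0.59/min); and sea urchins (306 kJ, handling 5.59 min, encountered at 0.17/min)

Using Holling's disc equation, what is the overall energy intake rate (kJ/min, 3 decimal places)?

R = (0.271×307 + 0.0878×492 + 0.59×147 + 0.17×306) / (1 + 0.271×4.35 + 0.0878×2.07 + 0.59×2.35 + 0.17×5.59) = 265.1/4.697 = 56.45 kJ/min.

56.445 kJ/min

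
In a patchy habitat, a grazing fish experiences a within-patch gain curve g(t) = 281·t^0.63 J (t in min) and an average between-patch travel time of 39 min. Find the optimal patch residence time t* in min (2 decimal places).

Maximise g(t)/(T+t): set derivative to zero → g'(t)(T+t) = g(t).
g'(t) = 0.63·281·t^-0.37. Setting 0.63·281·t^-0.37 = 281·t^0.63/(39+t) gives 0.63(39+t) = t, so 0.37·t = 0.63×39.
t* = 0.63×39/0.37 = 66.41 min.

66.41 min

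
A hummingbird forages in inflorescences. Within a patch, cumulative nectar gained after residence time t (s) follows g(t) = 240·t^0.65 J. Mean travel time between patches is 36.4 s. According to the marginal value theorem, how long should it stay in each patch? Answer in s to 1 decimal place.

By the marginal value theorem, leave when the instantaneous gain rate g'(t) equals the habitat-wide average g(t)/(T + t).
g'(t) = 0.65·240·t^-0.35. Setting 0.65·240·t^-0.35 = 240·t^0.65/(36.4+t) gives 0.65(36.4+t) = t, so 0.35·t = 0.65×36.4.
t* = 0.65×36.4/0.35 = 67.6 s.

67.6 s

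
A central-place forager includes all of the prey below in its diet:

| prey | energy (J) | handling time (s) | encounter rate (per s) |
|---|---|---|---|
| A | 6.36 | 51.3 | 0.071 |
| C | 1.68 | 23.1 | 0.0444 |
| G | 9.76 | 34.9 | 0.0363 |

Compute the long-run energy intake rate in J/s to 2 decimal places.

R = (0.071×6.36 + 0.0444×1.68 + 0.0363×9.76) / (1 + 0.071×51.3 + 0.0444×23.1 + 0.0363×34.9) = 0.8804/6.935 = 0.127 J/s.

0.13 J/s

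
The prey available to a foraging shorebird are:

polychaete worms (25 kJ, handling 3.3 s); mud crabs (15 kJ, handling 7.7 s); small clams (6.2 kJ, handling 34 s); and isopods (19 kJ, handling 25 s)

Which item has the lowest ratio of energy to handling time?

In descending order of E/h:
polychaete worms: 25/3.3 = 7.58 kJ/s
mud crabs: 15/7.7 = 1.95 kJ/s
isopods: 19/25 = 0.76 kJ/s
small clams: 6.2/34 = 0.182 kJ/s

small clams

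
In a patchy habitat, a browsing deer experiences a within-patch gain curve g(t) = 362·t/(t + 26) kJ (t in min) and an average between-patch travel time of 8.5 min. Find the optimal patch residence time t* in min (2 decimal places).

Optimal t* satisfies g'(t*) = g(t*)/(T + t*).
g'(t) = 362·26/(t + 26)². Setting 362·26/(t+26)² = 362t/[(t+26)(8.5+t)] gives 26(8.5+t) = t(t+26), so t² = 26×8.5 = 221.
t* = √221 = 14.87 min.

14.87 min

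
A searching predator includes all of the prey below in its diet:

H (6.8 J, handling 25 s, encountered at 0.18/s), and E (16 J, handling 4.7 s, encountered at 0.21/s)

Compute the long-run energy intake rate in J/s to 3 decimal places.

0.707 J/s

R = Σλ_iE_i / (1 + Σλ_ih_i)
Numerator: 0.18×6.8 + 0.21×16 = 4.584
Denominator: 1 + 0.18×25 + 0.21×4.7 = 6.487
R = 4.584/6.487 = 0.7066 J/s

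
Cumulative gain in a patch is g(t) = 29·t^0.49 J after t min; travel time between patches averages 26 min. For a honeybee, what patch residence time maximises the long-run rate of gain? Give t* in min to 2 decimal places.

24.98 min

Maximise g(t)/(T+t): set derivative to zero → g'(t)(T+t) = g(t).
g'(t) = 0.49·29·t^-0.51. Setting 0.49·29·t^-0.51 = 29·t^0.49/(26+t) gives 0.49(26+t) = t, so 0.51·t = 0.49×26.
t* = 0.49×26/0.51 = 24.98 min.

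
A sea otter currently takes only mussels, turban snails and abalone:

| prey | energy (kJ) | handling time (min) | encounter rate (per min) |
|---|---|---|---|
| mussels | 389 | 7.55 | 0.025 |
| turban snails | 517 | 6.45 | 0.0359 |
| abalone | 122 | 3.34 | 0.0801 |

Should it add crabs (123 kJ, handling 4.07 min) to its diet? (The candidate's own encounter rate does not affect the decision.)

Yes

Current rate: (0.025×389 + 0.0359×517 + 0.0801×122)/(1 + 0.025×7.55 + 0.0359×6.45 + 0.0801×3.34) = 22.55 kJ/min.
crabs: E/h = 123/4.07 = 30.22 kJ/min.
Since 30.22 > R, including crabs increases the long-run rate.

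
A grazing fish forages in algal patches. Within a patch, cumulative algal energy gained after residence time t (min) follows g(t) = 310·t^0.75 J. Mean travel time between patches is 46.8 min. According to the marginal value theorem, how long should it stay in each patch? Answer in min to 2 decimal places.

Maximise g(t)/(T+t): set derivative to zero → g'(t)(T+t) = g(t).
g'(t) = 0.75·310·t^-0.25. Setting 0.75·310·t^-0.25 = 310·t^0.75/(46.8+t) gives 0.75(46.8+t) = t, so 0.25·t = 0.75×46.8.
t* = 0.75×46.8/0.25 = 140.4 min.

140.40 min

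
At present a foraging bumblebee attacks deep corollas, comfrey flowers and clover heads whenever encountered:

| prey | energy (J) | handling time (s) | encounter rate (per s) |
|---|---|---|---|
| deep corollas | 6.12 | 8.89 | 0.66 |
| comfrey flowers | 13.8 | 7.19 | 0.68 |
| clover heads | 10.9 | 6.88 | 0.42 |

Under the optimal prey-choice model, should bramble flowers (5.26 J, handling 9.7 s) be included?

No

Intake rate on the current diet: R = (0.66×6.12 + 0.68×13.8 + 0.42×10.9) / (1 + 0.66×8.89 + 0.68×7.19 + 0.42×6.88) = 18/14.65 = 1.229 J/s.
bramble flowers: E/h = 5.26/9.7 = 0.5423 J/s.
0.5423 < 1.229, so adding bramble flowers would lower the average — exclude it.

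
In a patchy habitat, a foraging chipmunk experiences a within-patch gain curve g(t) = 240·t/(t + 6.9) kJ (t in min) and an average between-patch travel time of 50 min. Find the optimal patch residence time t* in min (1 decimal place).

Optimal t* satisfies g'(t*) = g(t*)/(T + t*).
g'(t) = 240·6.9/(t + 6.9)². Setting 240·6.9/(t+6.9)² = 240t/[(t+6.9)(50+t)] gives 6.9(50+t) = t(t+6.9), so t² = 6.9×50 = 345.
t* = √345 = 18.57 min.

18.6 min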